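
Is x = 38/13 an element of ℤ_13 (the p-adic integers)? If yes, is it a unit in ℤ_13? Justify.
x ∉ ℤ_13 (v_13(x) = -1 < 0)

ℤ_13 = {x ∈ ℚ_13 : v_13(x) ≥ 0} and ℤ_13^× = {x ∈ ℤ_13 : v_13(x) = 0}. Here v_13(38/13) = v_13(num) − v_13(den) = -1; compare against these criteria.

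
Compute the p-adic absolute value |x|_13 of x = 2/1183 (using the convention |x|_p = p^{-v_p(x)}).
|2/1183|_13 = 169

Step 1 — compute v_13(x) by factoring powers of 13 out of the numerator and denominator: v_13(2/1183) = -2. Step 2 — apply |x|_p = p^{-v_p(x)} = 13^{2} = 169.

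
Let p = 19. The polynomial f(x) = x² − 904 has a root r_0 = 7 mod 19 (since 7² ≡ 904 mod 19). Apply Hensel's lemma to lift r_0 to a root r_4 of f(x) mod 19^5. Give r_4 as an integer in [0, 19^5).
r_4 = 1551053 (mod 2476099)

Hensel's recurrence: r_{i+1} = r_i − f(r_i)·(f′(r_i))^{-1} mod 19^{i+2}, with f′(x) = 2x. Iterate:
  r_0 = 7 (mod 19)
  r_1 = 197 (mod 361)
  r_2 = 919 (mod 6859)
  r_3 = 117522 (mod 130321)
  r_4 = 1551053 (mod 2476099)
Final: r_4 = 1551053, and one checks f(r_4) ≡ 0 mod 19^5.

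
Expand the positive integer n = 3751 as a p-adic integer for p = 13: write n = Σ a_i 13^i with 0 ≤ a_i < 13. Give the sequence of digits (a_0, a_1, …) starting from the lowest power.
(a_0, a_1, …) = (7, 2, 9, 1)

Repeated division by 13 gives the digits low-to-high: 3751 = 7 + 2·13^1 + 9·13^2 + 1·13^3. Digit sequence: (7, 2, 9, 1).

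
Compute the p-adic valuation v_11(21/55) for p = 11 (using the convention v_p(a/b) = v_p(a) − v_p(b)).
v_11(21/55) = -1

Factor powers of 11 from the numerator and denominator of the reduced fraction: 21 = 11^0 · 21 and 55 = 11^1 · 5. Apply v_p(a/b) = v_p(a) − v_p(b): v_11(21/55) = 0 − 1 = -1.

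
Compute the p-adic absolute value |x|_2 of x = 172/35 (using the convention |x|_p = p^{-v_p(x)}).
|172/35|_2 = 1/4

Step 1 — compute v_2(x) by factoring powers of 2 out of the numerator and denominator: v_2(172/35) = 2. Step 2 — apply |x|_p = p^{-v_p(x)} = 2^{-2} = 1/4.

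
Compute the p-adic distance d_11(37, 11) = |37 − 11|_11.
d_11(37, 11) = 1

Step 1 — x − y = 37 − 11 = 26. Step 2 — v_11(26) = 0 (factor: 26 = (11^0 · 26); the sign does not affect v_p). Step 3 — |x − y|_11 = 11^{0} = 1.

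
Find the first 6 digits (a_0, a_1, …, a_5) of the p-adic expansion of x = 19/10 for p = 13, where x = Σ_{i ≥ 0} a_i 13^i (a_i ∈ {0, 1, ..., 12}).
(a_0, …, a_5) = (11, 11, 3, 1, 9, 11)

v_13(19/10) = 0 (numerator and denominator both coprime to 13), so x ∈ ℤ_13^×. Compute digits iteratively via a_i = x_i mod 13, x_{i+1} = (x_i − a_i)/13, with x_0 = x:
  x_0 = 19/10;  a_0 = 11;  x_1 = (x_0 − 11)/13 = -7/10
  x_1 = -7/10;  a_1 = 11;  x_2 = (x_1 − 11)/13 = -9/10
  x_2 = -9/10;  a_2 = 3;  x_3 = (x_2 − 3)/13 = -3/10
  x_3 = -3/10;  a_3 = 1;  x_4 = (x_3 − 1)/13 = -1/10
  x_4 = -1/10;  a_4 = 9;  x_5 = (x_4 − 9)/13 = -7/10
  x_5 = -7/10;  a_5 = 11;  x_6 = (x_5 − 11)/13 = -9/10
Digits: (11, 11, 3, 1, 9, 11).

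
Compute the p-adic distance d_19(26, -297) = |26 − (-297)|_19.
d_19(26, -297) = 1/19

Step 1 — x − y = 26 − (-297) = 323. Step 2 — v_19(323) = 1 (factor: 323 = (19^1 · 17); the sign does not affect v_p). Step 3 — |x − y|_19 = 19^{-1} = 1/19.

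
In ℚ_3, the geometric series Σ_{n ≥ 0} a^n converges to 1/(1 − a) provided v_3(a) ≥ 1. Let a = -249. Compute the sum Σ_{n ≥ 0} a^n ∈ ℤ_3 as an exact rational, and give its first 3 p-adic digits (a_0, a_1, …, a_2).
Σ a^n = 1/(1 − a) = 1/250;  first 3 digits = (1, 1, 0)

v_3(a) = 1 ≥ 1, so the series converges in ℤ_3 to 1/(1 − a) = 1/(1 − (-249)) = 1/250. Expand this rational in ℤ_3: compute digits iteratively via d_i = x_i mod 3, x_{i+1} = (x_i − d_i)/3. The first 3 digits are (1, 1, 0).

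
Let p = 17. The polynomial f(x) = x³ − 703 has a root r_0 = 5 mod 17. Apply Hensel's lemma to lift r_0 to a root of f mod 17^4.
r_3 = 7808 (mod 83521)

Hensel: r_{i+1} = r_i − f(r_i)/f′(r_i) mod 17^{i+2}, where f′(x) = 3x². Iterate:
  r_0 = 5 (mod 17)
  r_1 = 5 (mod 289)
  r_2 = 2895 (mod 4913)
  r_3 = 7808 (mod 83521)
Final: r = 7808 with f(r) ≡ 0 mod 17^4.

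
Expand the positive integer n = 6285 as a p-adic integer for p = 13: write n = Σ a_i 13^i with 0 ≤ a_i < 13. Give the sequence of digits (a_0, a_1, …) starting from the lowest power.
(a_0, a_1, …) = (6, 2, 11, 2)

Repeated division by 13 gives the digits low-to-high: 6285 = 6 + 2·13^1 + 11·13^2 + 2·13^3. Digit sequence: (6, 2, 11, 2).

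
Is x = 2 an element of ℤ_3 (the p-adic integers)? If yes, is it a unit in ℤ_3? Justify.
x ∈ ℤ_3^× (unit); v_3(x) = 0

ℤ_3 = {x ∈ ℚ_3 : v_3(x) ≥ 0} and ℤ_3^× = {x ∈ ℤ_3 : v_3(x) = 0}. Here v_3(2) = v_3(num) − v_3(den) = 0; compare against these criteria.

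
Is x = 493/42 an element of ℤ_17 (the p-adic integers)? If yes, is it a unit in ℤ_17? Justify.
x ∈ ℤ_17 but not a unit; v_17(x) = 1 > 0

ℤ_17 = {x ∈ ℚ_17 : v_17(x) ≥ 0} and ℤ_17^× = {x ∈ ℤ_17 : v_17(x) = 0}. Here v_17(493/42) = v_17(num) − v_17(den) = 1; compare against these criteria.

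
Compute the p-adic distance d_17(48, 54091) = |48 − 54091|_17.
d_17(48, 54091) = 1/4913

Step 1 — x − y = 48 − 54091 = -54043. Step 2 — v_17(-54043) = 3 (factor: -54043 = −(17^3 · 11); the sign does not affect v_p). Step 3 — |x − y|_17 = 17^{-3} = 1/4913.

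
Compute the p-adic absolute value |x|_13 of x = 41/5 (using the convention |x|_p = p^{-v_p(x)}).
|41/5|_13 = 1

Step 1 — compute v_13(x) by factoring powers of 13 out of the numerator and denominator: v_13(41/5) = 0. Step 2 — apply |x|_p = p^{-v_p(x)} = 13^{0} = 1.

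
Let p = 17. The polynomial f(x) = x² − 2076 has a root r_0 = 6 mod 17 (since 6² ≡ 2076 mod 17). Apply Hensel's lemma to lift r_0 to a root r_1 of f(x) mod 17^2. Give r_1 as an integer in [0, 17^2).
r_1 = 176 (mod 289)

Hensel's recurrence: r_{i+1} = r_i − f(r_i)·(f′(r_i))^{-1} mod 17^{i+2}, with f′(x) = 2x. Iterate:
  r_0 = 6 (mod 17)
  r_1 = 176 (mod 289)
Final: r_1 = 176, and one checks f(r_1) ≡ 0 mod 17^2.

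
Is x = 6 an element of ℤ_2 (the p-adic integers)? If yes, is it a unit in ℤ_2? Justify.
x ∈ ℤ_2 but not a unit; v_2(x) = 1 > 0

ℤ_2 = {x ∈ ℚ_2 : v_2(x) ≥ 0} and ℤ_2^× = {x ∈ ℤ_2 : v_2(x) = 0}. Here v_2(6) = v_2(num) − v_2(den) = 1; compare against these criteria.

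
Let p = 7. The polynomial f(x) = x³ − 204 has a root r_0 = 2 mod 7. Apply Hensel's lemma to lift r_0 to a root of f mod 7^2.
r_1 = 2 (mod 49)

Hensel: r_{i+1} = r_i − f(r_i)/f′(r_i) mod 7^{i+2}, where f′(x) = 3x². Iterate:
  r_0 = 2 (mod 7)
  r_1 = 2 (mod 49)
Final: r = 2 with f(r) ≡ 0 mod 7^2.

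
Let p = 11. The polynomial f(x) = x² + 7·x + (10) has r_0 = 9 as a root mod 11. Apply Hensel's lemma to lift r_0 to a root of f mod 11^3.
r_2 = 1329 (mod 1331)

Hensel: r_{i+1} = r_i − f(r_i)·(f′(r_i))^{-1} mod 11^{i+2}, f′(x) = 2x + 7. Iterate:
  r_0 = 9 (mod 11)
  r_1 = 119 (mod 121)
  r_2 = 1329 (mod 1331)
Final: r = 1329 satisfies f(r) ≡ 0 mod 11^3.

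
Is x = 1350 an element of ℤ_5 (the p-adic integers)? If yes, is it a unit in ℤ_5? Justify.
x ∈ ℤ_5 but not a unit; v_5(x) = 2 > 0

ℤ_5 = {x ∈ ℚ_5 : v_5(x) ≥ 0} and ℤ_5^× = {x ∈ ℤ_5 : v_5(x) = 0}. Here v_5(1350) = v_5(num) − v_5(den) = 2; compare against these criteria.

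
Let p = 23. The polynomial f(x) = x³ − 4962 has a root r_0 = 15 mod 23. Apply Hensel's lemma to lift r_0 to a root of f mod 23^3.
r_2 = 4776 (mod 12167)

Hensel: r_{i+1} = r_i − f(r_i)/f′(r_i) mod 23^{i+2}, where f′(x) = 3x². Iterate:
  r_0 = 15 (mod 23)
  r_1 = 15 (mod 529)
  r_2 = 4776 (mod 12167)
Final: r = 4776 with f(r) ≡ 0 mod 23^3.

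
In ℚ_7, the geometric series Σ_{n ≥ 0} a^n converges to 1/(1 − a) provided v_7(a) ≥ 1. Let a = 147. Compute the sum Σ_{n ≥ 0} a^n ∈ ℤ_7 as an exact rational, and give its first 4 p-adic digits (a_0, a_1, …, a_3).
Σ a^n = 1/(1 − a) = -1/146;  first 4 digits = (1, 0, 3, 0)

v_7(a) = 2 ≥ 1, so the series converges in ℤ_7 to 1/(1 − a) = 1/(1 − 147) = -1/146. Expand this rational in ℤ_7: compute digits iteratively via d_i = x_i mod 7, x_{i+1} = (x_i − d_i)/7. The first 4 digits are (1, 0, 3, 0).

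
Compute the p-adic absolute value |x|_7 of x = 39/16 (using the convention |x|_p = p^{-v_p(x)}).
|39/16|_7 = 1

Step 1 — compute v_7(x) by factoring powers of 7 out of the numerator and denominator: v_7(39/16) = 0. Step 2 — apply |x|_p = p^{-v_p(x)} = 7^{0} = 1.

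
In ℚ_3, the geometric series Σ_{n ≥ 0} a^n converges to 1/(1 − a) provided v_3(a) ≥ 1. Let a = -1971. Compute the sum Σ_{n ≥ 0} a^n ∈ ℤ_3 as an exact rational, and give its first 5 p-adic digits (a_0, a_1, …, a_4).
Σ a^n = 1/(1 − a) = 1/1972;  first 5 digits = (1, 0, 0, 2, 2)

v_3(a) = 3 ≥ 1, so the series converges in ℤ_3 to 1/(1 − a) = 1/(1 − (-1971)) = 1/1972. Expand this rational in ℤ_3: compute digits iteratively via d_i = x_i mod 3, x_{i+1} = (x_i − d_i)/3. The first 5 digits are (1, 0, 0, 2, 2).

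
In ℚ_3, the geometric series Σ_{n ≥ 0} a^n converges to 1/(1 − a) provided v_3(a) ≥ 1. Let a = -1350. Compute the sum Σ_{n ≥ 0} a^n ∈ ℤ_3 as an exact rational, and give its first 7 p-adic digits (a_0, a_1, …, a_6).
Σ a^n = 1/(1 − a) = 1/1351;  first 7 digits = (1, 0, 0, 1, 1, 0, 2)

v_3(a) = 3 ≥ 1, so the series converges in ℤ_3 to 1/(1 − a) = 1/(1 − (-1350)) = 1/1351. Expand this rational in ℤ_3: compute digits iteratively via d_i = x_i mod 3, x_{i+1} = (x_i − d_i)/3. The first 7 digits are (1, 0, 0, 1, 1, 0, 2).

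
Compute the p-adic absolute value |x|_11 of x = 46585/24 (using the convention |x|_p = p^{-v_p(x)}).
|46585/24|_11 = 1/1331

Step 1 — compute v_11(x) by factoring powers of 11 out of the numerator and denominator: v_11(46585/24) = 3. Step 2 — apply |x|_p = p^{-v_p(x)} = 11^{-3} = 1/1331.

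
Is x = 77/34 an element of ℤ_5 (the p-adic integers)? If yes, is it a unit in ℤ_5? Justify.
x ∈ ℤ_5^× (unit); v_5(x) = 0

ℤ_5 = {x ∈ ℚ_5 : v_5(x) ≥ 0} and ℤ_5^× = {x ∈ ℤ_5 : v_5(x) = 0}. Here v_5(77/34) = v_5(num) − v_5(den) = 0; compare against these criteria.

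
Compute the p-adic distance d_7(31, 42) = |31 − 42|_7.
d_7(31, 42) = 1

Step 1 — x − y = 31 − 42 = -11. Step 2 — v_7(-11) = 0 (factor: -11 = −(7^0 · 11); the sign does not affect v_p). Step 3 — |x − y|_7 = 7^{0} = 1.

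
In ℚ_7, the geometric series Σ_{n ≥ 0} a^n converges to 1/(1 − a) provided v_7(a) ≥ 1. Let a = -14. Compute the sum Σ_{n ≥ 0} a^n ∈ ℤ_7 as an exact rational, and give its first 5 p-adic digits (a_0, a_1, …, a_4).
Σ a^n = 1/(1 − a) = 1/15;  first 5 digits = (1, 5, 3, 6, 0)

v_7(a) = 1 ≥ 1, so the series converges in ℤ_7 to 1/(1 − a) = 1/(1 − (-14)) = 1/15. Expand this rational in ℤ_7: compute digits iteratively via d_i = x_i mod 7, x_{i+1} = (x_i − d_i)/7. The first 5 digits are (1, 5, 3, 6, 0).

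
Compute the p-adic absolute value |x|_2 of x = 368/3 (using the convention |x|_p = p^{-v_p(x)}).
|368/3|_2 = 1/16

Step 1 — compute v_2(x) by factoring powers of 2 out of the numerator and denominator: v_2(368/3) = 4. Step 2 — apply |x|_p = p^{-v_p(x)} = 2^{-4} = 1/16.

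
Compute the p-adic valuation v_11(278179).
v_11(278179) = 4

v_11(n) is the largest exponent k such that 11^k divides n. Factor out: 278179 = 11^4 · 19. (Sign doesn't affect v_p.) So v_11(278179) = 4.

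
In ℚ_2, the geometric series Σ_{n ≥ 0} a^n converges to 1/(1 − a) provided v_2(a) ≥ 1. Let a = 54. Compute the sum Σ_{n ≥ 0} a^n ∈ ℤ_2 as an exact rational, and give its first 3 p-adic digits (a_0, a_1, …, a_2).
Σ a^n = 1/(1 − a) = -1/53;  first 3 digits = (1, 1, 0)

v_2(a) = 1 ≥ 1, so the series converges in ℤ_2 to 1/(1 − a) = 1/(1 − 54) = -1/53. Expand this rational in ℤ_2: compute digits iteratively via d_i = x_i mod 2, x_{i+1} = (x_i − d_i)/2. The first 3 digits are (1, 1, 0).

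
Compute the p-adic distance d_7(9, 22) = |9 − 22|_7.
d_7(9, 22) = 1

Step 1 — x − y = 9 − 22 = -13. Step 2 — v_7(-13) = 0 (factor: -13 = −(7^0 · 13); the sign does not affect v_p). Step 3 — |x − y|_7 = 7^{0} = 1.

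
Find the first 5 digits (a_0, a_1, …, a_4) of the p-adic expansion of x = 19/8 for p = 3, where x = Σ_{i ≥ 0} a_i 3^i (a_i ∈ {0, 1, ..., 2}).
(a_0, …, a_4) = (2, 2, 2, 1, 2)

v_3(19/8) = 0 (numerator and denominator both coprime to 3), so x ∈ ℤ_3^×. Compute digits iteratively via a_i = x_i mod 3, x_{i+1} = (x_i − a_i)/3, with x_0 = x:
  x_0 = 19/8;  a_0 = 2;  x_1 = (x_0 − 2)/3 = 1/8
  x_1 = 1/8;  a_1 = 2;  x_2 = (x_1 − 2)/3 = -5/8
  x_2 = -5/8;  a_2 = 2;  x_3 = (x_2 − 2)/3 = -7/8
  x_3 = -7/8;  a_3 = 1;  x_4 = (x_3 − 1)/3 = -5/8
  x_4 = -5/8;  a_4 = 2;  x_5 = (x_4 − 2)/3 = -7/8
Digits: (2, 2, 2, 1, 2).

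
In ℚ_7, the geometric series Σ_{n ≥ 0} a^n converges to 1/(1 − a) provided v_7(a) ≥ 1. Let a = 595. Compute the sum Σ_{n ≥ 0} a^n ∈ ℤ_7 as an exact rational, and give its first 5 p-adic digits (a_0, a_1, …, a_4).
Σ a^n = 1/(1 − a) = -1/594;  first 5 digits = (1, 1, 6, 5, 2)

v_7(a) = 1 ≥ 1, so the series converges in ℤ_7 to 1/(1 − a) = 1/(1 − 595) = -1/594. Expand this rational in ℤ_7: compute digits iteratively via d_i = x_i mod 7, x_{i+1} = (x_i − d_i)/7. The first 5 digits are (1, 1, 6, 5, 2).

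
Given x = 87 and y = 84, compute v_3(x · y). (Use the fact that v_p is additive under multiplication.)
v_3(7308) = 2

v_p(x) = 1 (factor: 87 = 3^1 · 29); v_p(y) = 1 (factor: 84 = 3^1 · 28). Additivity: v_p(xy) = v_p(x) + v_p(y) = 1 + 1 = 2. (Direct check: xy = 7308 = 3^2 · (812).)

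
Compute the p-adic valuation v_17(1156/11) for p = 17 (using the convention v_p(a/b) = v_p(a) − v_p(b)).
v_17(1156/11) = 2

Factor powers of 17 from the numerator and denominator of the reduced fraction: 1156 = 17^2 · 4 and 11 = 17^0 · 11. Apply v_p(a/b) = v_p(a) − v_p(b): v_17(1156/11) = 2 − 0 = 2.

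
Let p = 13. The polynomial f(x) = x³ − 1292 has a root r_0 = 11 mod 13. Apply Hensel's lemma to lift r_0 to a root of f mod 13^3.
r_2 = 726 (mod 2197)

Hensel: r_{i+1} = r_i − f(r_i)/f′(r_i) mod 13^{i+2}, where f′(x) = 3x². Iterate:
  r_0 = 11 (mod 13)
  r_1 = 50 (mod 169)
  r_2 = 726 (mod 2197)
Final: r = 726 with f(r) ≡ 0 mod 13^3.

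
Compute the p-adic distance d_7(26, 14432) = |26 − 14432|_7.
d_7(26, 14432) = 1/2401

Step 1 — x − y = 26 − 14432 = -14406. Step 2 — v_7(-14406) = 4 (factor: -14406 = −(7^4 · 6); the sign does not affect v_p). Step 3 — |x − y|_7 = 7^{-4} = 1/2401.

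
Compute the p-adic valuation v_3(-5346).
v_3(-5346) = 5

v_3(n) is the largest exponent k such that 3^k divides n. Factor out: -5346 = -3^5 · 22. (Sign doesn't affect v_p.) So v_3(-5346) = 5.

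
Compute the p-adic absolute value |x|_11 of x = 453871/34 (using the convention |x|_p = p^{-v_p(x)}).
|453871/34|_11 = 1/14641

Step 1 — compute v_11(x) by factoring powers of 11 out of the numerator and denominator: v_11(453871/34) = 4. Step 2 — apply |x|_p = p^{-v_p(x)} = 11^{-4} = 1/14641.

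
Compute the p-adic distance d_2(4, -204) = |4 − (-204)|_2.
d_2(4, -204) = 1/16

Step 1 — x − y = 4 − (-204) = 208. Step 2 — v_2(208) = 4 (factor: 208 = (2^4 · 13); the sign does not affect v_p). Step 3 — |x − y|_2 = 2^{-4} = 1/16.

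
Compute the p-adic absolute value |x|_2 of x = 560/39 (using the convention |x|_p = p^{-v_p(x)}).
|560/39|_2 = 1/16

Step 1 — compute v_2(x) by factoring powers of 2 out of the numerator and denominator: v_2(560/39) = 4. Step 2 — apply |x|_p = p^{-v_p(x)} = 2^{-4} = 1/16.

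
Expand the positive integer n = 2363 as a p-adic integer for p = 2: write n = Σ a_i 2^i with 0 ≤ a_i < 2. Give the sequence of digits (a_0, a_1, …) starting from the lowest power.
(a_0, a_1, …) = (1, 1, 0, 1, 1, 1, 0, 0, 1, 0, 0, 1)

Repeated division by 2 gives the digits low-to-high: 2363 = 1 + 1·2^1 + 1·2^3 + 1·2^4 + 1·2^5 + 1·2^8 + 1·2^11. Digit sequence: (1, 1, 0, 1, 1, 1, 0, 0, 1, 0, 0, 1).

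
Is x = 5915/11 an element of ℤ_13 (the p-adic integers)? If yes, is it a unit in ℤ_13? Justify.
x ∈ ℤ_13 but not a unit; v_13(x) = 2 > 0

ℤ_13 = {x ∈ ℚ_13 : v_13(x) ≥ 0} and ℤ_13^× = {x ∈ ℤ_13 : v_13(x) = 0}. Here v_13(5915/11) = v_13(num) − v_13(den) = 2; compare against these criteria.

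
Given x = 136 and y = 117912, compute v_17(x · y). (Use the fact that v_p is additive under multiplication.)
v_17(16036032) = 4

v_p(x) = 1 (factor: 136 = 17^1 · 8); v_p(y) = 3 (factor: 117912 = 17^3 · 24). Additivity: v_p(xy) = v_p(x) + v_p(y) = 1 + 3 = 4. (Direct check: xy = 16036032 = 17^4 · (192).)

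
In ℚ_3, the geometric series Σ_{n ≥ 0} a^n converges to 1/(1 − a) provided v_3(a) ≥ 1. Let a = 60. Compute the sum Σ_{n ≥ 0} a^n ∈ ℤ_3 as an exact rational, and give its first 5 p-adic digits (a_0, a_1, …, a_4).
Σ a^n = 1/(1 − a) = -1/59;  first 5 digits = (1, 2, 1, 2, 0)

v_3(a) = 1 ≥ 1, so the series converges in ℤ_3 to 1/(1 − a) = 1/(1 − 60) = -1/59. Expand this rational in ℤ_3: compute digits iteratively via d_i = x_i mod 3, x_{i+1} = (x_i − d_i)/3. The first 5 digits are (1, 2, 1, 2, 0).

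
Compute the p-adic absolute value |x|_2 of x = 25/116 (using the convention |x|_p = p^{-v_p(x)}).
|25/116|_2 = 4

Step 1 — compute v_2(x) by factoring powers of 2 out of the numerator and denominator: v_2(25/116) = -2. Step 2 — apply |x|_p = p^{-v_p(x)} = 2^{2} = 4.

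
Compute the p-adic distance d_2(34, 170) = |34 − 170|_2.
d_2(34, 170) = 1/8

Step 1 — x − y = 34 − 170 = -136. Step 2 — v_2(-136) = 3 (factor: -136 = −(2^3 · 17); the sign does not affect v_p). Step 3 — |x − y|_2 = 2^{-3} = 1/8.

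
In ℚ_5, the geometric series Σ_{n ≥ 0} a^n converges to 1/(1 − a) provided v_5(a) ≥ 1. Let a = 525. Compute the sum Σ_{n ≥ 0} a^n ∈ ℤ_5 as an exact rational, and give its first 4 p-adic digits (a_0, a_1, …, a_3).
Σ a^n = 1/(1 − a) = -1/524;  first 4 digits = (1, 0, 1, 4)

v_5(a) = 2 ≥ 1, so the series converges in ℤ_5 to 1/(1 − a) = 1/(1 − 525) = -1/524. Expand this rational in ℤ_5: compute digits iteratively via d_i = x_i mod 5, x_{i+1} = (x_i − d_i)/5. The first 4 digits are (1, 0, 1, 4).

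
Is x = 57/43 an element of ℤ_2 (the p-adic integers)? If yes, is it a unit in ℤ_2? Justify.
x ∈ ℤ_2^× (unit); v_2(x) = 0

ℤ_2 = {x ∈ ℚ_2 : v_2(x) ≥ 0} and ℤ_2^× = {x ∈ ℤ_2 : v_2(x) = 0}. Here v_2(57/43) = v_2(num) − v_2(den) = 0; compare against these criteria.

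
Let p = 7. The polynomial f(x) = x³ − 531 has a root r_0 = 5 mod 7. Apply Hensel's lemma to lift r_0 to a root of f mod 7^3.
r_2 = 243 (mod 343)

Hensel: r_{i+1} = r_i − f(r_i)/f′(r_i) mod 7^{i+2}, where f′(x) = 3x². Iterate:
  r_0 = 5 (mod 7)
  r_1 = 47 (mod 49)
  r_2 = 243 (mod 343)
Final: r = 243 with f(r) ≡ 0 mod 7^3.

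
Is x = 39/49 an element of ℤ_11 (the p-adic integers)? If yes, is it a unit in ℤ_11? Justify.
x ∈ ℤ_11^× (unit); v_11(x) = 0

ℤ_11 = {x ∈ ℚ_11 : v_11(x) ≥ 0} and ℤ_11^× = {x ∈ ℤ_11 : v_11(x) = 0}. Here v_11(39/49) = v_11(num) − v_11(den) = 0; compare against these criteria.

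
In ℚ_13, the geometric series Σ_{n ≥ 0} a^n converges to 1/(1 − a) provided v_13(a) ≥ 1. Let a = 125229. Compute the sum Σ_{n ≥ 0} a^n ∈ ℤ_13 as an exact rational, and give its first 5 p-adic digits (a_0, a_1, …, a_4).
Σ a^n = 1/(1 − a) = -1/125228;  first 5 digits = (1, 0, 0, 5, 4)

v_13(a) = 3 ≥ 1, so the series converges in ℤ_13 to 1/(1 − a) = 1/(1 − 125229) = -1/125228. Expand this rational in ℤ_13: compute digits iteratively via d_i = x_i mod 13, x_{i+1} = (x_i − d_i)/13. The first 5 digits are (1, 0, 0, 5, 4).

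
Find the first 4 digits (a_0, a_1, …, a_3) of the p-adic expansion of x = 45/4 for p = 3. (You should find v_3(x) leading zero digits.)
(a_0, …, a_3) = (0, 0, 2, 2)

v_3(45/4) = 2, so a_0 = ... = a_1 = 0. Factor out: x = 3^2 · u with u = 5/4 a unit in ℤ_3. Expand u iteratively via a_{v+i} = u_i mod 3, u_{i+1} = (u_i − a_{v+i})/3:
  u_0 = 5/4;  a_2 = 2;  u_1 = (u_0 − 2)/3 = -1/4
  u_1 = -1/4;  a_3 = 2;  u_2 = (u_1 − 2)/3 = -3/4
Digits: (0, 0, 2, 2).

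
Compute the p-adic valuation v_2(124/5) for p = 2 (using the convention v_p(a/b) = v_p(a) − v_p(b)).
v_2(124/5) = 2

Factor powers of 2 from the numerator and denominator of the reduced fraction: 124 = 2^2 · 31 and 5 = 2^0 · 5. Apply v_p(a/b) = v_p(a) − v_p(b): v_2(124/5) = 2 − 0 = 2.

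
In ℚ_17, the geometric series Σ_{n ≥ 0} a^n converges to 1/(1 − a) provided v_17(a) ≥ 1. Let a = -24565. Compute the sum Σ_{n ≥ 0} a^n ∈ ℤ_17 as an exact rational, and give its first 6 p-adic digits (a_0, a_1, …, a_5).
Σ a^n = 1/(1 − a) = 1/24566;  first 6 digits = (1, 0, 0, 12, 16, 16)

v_17(a) = 3 ≥ 1, so the series converges in ℤ_17 to 1/(1 − a) = 1/(1 − (-24565)) = 1/24566. Expand this rational in ℤ_17: compute digits iteratively via d_i = x_i mod 17, x_{i+1} = (x_i − d_i)/17. The first 6 digits are (1, 0, 0, 12, 16, 16).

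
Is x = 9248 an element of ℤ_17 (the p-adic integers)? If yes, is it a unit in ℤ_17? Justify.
x ∈ ℤ_17 but not a unit; v_17(x) = 2 > 0

ℤ_17 = {x ∈ ℚ_17 : v_17(x) ≥ 0} and ℤ_17^× = {x ∈ ℤ_17 : v_17(x) = 0}. Here v_17(9248) = v_17(num) − v_17(den) = 2; compare against these criteria.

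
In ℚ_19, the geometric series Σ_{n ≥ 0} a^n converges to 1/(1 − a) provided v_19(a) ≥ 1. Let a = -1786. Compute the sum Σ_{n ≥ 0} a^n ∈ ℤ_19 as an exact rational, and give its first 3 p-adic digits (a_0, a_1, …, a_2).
Σ a^n = 1/(1 − a) = 1/1787;  first 3 digits = (1, 1, 15)

v_19(a) = 1 ≥ 1, so the series converges in ℤ_19 to 1/(1 − a) = 1/(1 − (-1786)) = 1/1787. Expand this rational in ℤ_19: compute digits iteratively via d_i = x_i mod 19, x_{i+1} = (x_i − d_i)/19. The first 3 digits are (1, 1, 15).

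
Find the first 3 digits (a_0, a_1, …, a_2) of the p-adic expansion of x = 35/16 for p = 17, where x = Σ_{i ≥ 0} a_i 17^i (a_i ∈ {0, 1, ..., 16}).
(a_0, …, a_2) = (16, 13, 13)

v_17(35/16) = 0 (numerator and denominator both coprime to 17), so x ∈ ℤ_17^×. Compute digits iteratively via a_i = x_i mod 17, x_{i+1} = (x_i − a_i)/17, with x_0 = x:
  x_0 = 35/16;  a_0 = 16;  x_1 = (x_0 − 16)/17 = -13/16
  x_1 = -13/16;  a_1 = 13;  x_2 = (x_1 − 13)/17 = -13/16
  x_2 = -13/16;  a_2 = 13;  x_3 = (x_2 − 13)/17 = -13/16
Digits: (16, 13, 13).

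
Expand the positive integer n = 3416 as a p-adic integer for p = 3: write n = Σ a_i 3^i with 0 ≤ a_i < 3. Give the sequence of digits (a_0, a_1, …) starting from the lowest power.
(a_0, a_1, …) = (2, 1, 1, 0, 0, 2, 1, 1)

Repeated division by 3 gives the digits low-to-high: 3416 = 2 + 1·3^1 + 1·3^2 + 2·3^5 + 1·3^6 + 1·3^7. Digit sequence: (2, 1, 1, 0, 0, 2, 1, 1).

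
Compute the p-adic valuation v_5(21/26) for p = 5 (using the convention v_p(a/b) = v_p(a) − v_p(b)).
v_5(21/26) = 0

Factor powers of 5 from the numerator and denominator of the reduced fraction: 21 = 5^0 · 21 and 26 = 5^0 · 26. Apply v_p(a/b) = v_p(a) − v_p(b): v_5(21/26) = 0 − 0 = 0.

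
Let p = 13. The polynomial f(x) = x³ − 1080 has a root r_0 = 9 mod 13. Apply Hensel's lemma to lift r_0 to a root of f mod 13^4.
r_3 = 9850 (mod 28561)

Hensel: r_{i+1} = r_i − f(r_i)/f′(r_i) mod 13^{i+2}, where f′(x) = 3x². Iterate:
  r_0 = 9 (mod 13)
  r_1 = 48 (mod 169)
  r_2 = 1062 (mod 2197)
  r_3 = 9850 (mod 28561)
Final: r = 9850 with f(r) ≡ 0 mod 13^4.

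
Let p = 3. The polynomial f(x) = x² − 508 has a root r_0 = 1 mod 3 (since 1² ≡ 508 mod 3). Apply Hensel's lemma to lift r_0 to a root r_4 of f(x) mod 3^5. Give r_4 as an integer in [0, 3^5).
r_4 = 196 (mod 243)

Hensel's recurrence: r_{i+1} = r_i − f(r_i)·(f′(r_i))^{-1} mod 3^{i+2}, with f′(x) = 2x. Iterate:
  r_0 = 1 (mod 3)
  r_1 = 7 (mod 9)
  r_2 = 7 (mod 27)
  r_3 = 34 (mod 81)
  r_4 = 196 (mod 243)
Final: r_4 = 196, and one checks f(r_4) ≡ 0 mod 3^5.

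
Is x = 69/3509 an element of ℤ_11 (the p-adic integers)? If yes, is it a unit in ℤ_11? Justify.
x ∉ ℤ_11 (v_11(x) = -2 < 0)

ℤ_11 = {x ∈ ℚ_11 : v_11(x) ≥ 0} and ℤ_11^× = {x ∈ ℤ_11 : v_11(x) = 0}. Here v_11(69/3509) = v_11(num) − v_11(den) = -2; compare against these criteria.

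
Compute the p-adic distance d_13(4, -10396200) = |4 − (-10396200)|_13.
d_13(4, -10396200) = 1/371293

Step 1 — x − y = 4 − (-10396200) = 10396204. Step 2 — v_13(10396204) = 5 (factor: 10396204 = (13^5 · 28); the sign does not affect v_p). Step 3 — |x − y|_13 = 13^{-5} = 1/371293.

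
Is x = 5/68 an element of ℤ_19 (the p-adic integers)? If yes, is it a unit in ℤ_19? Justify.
x ∈ ℤ_19^× (unit); v_19(x) = 0

ℤ_19 = {x ∈ ℚ_19 : v_19(x) ≥ 0} and ℤ_19^× = {x ∈ ℤ_19 : v_19(x) = 0}. Here v_19(5/68) = v_19(num) − v_19(den) = 0; compare against these criteria.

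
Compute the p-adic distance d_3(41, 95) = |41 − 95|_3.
d_3(41, 95) = 1/27

Step 1 — x − y = 41 − 95 = -54. Step 2 — v_3(-54) = 3 (factor: -54 = −(3^3 · 2); the sign does not affect v_p). Step 3 — |x − y|_3 = 3^{-3} = 1/27.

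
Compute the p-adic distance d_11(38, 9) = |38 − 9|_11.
d_11(38, 9) = 1

Step 1 — x − y = 38 − 9 = 29. Step 2 — v_11(29) = 0 (factor: 29 = (11^0 · 29); the sign does not affect v_p). Step 3 — |x − y|_11 = 11^{0} = 1.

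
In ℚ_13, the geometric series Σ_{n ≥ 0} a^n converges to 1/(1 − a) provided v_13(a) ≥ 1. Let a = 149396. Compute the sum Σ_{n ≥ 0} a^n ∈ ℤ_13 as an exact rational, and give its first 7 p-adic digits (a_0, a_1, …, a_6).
Σ a^n = 1/(1 − a) = -1/149395;  first 7 digits = (1, 0, 0, 3, 5, 0, 9)

v_13(a) = 3 ≥ 1, so the series converges in ℤ_13 to 1/(1 − a) = 1/(1 − 149396) = -1/149395. Expand this rational in ℤ_13: compute digits iteratively via d_i = x_i mod 13, x_{i+1} = (x_i − d_i)/13. The first 7 digits are (1, 0, 0, 3, 5, 0, 9).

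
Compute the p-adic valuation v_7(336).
v_7(336) = 1

v_7(n) is the largest exponent k such that 7^k divides n. Factor out: 336 = 7^1 · 48. (Sign doesn't affect v_p.) So v_7(336) = 1.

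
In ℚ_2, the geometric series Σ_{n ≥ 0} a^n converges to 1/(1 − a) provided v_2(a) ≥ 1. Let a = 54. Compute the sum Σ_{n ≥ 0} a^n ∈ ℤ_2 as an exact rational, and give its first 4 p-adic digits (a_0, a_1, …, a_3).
Σ a^n = 1/(1 − a) = -1/53;  first 4 digits = (1, 1, 0, 0)

v_2(a) = 1 ≥ 1, so the series converges in ℤ_2 to 1/(1 − a) = 1/(1 − 54) = -1/53. Expand this rational in ℤ_2: compute digits iteratively via d_i = x_i mod 2, x_{i+1} = (x_i − d_i)/2. The first 4 digits are (1, 1, 0, 0).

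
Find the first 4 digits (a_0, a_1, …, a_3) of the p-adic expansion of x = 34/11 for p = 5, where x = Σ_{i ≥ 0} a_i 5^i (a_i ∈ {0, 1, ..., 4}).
(a_0, …, a_3) = (4, 3, 3, 2)

v_5(34/11) = 0 (numerator and denominator both coprime to 5), so x ∈ ℤ_5^×. Compute digits iteratively via a_i = x_i mod 5, x_{i+1} = (x_i − a_i)/5, with x_0 = x:
  x_0 = 34/11;  a_0 = 4;  x_1 = (x_0 − 4)/5 = -2/11
  x_1 = -2/11;  a_1 = 3;  x_2 = (x_1 − 3)/5 = -7/11
  x_2 = -7/11;  a_2 = 3;  x_3 = (x_2 − 3)/5 = -8/11
  x_3 = -8/11;  a_3 = 2;  x_4 = (x_3 − 2)/5 = -6/11
Digits: (4, 3, 3, 2).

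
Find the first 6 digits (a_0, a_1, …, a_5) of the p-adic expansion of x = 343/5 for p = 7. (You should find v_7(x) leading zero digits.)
(a_0, …, a_5) = (0, 0, 0, 3, 1, 4)

v_7(343/5) = 3, so a_0 = ... = a_2 = 0. Factor out: x = 7^3 · u with u = 1/5 a unit in ℤ_7. Expand u iteratively via a_{v+i} = u_i mod 7, u_{i+1} = (u_i − a_{v+i})/7:
  u_0 = 1/5;  a_3 = 3;  u_1 = (u_0 − 3)/7 = -2/5
  u_1 = -2/5;  a_4 = 1;  u_2 = (u_1 − 1)/7 = -1/5
  u_2 = -1/5;  a_5 = 4;  u_3 = (u_2 − 4)/7 = -3/5
Digits: (0, 0, 0, 3, 1, 4).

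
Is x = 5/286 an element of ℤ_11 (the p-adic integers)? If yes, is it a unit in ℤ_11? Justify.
x ∉ ℤ_11 (v_11(x) = -1 < 0)

ℤ_11 = {x ∈ ℚ_11 : v_11(x) ≥ 0} and ℤ_11^× = {x ∈ ℤ_11 : v_11(x) = 0}. Here v_11(5/286) = v_11(num) − v_11(den) = -1; compare against these criteria.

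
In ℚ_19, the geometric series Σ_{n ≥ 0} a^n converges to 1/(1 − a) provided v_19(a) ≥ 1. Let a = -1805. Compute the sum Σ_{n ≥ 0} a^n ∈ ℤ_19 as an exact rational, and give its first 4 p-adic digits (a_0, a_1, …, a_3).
Σ a^n = 1/(1 − a) = 1/1806;  first 4 digits = (1, 0, 14, 18)

v_19(a) = 2 ≥ 1, so the series converges in ℤ_19 to 1/(1 − a) = 1/(1 − (-1805)) = 1/1806. Expand this rational in ℤ_19: compute digits iteratively via d_i = x_i mod 19, x_{i+1} = (x_i − d_i)/19. The first 4 digits are (1, 0, 14, 18).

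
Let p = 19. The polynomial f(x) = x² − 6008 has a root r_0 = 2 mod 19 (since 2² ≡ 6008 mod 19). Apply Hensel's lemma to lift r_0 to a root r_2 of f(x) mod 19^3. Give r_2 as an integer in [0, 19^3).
r_2 = 5835 (mod 6859)

Hensel's recurrence: r_{i+1} = r_i − f(r_i)·(f′(r_i))^{-1} mod 19^{i+2}, with f′(x) = 2x. Iterate:
  r_0 = 2 (mod 19)
  r_1 = 59 (mod 361)
  r_2 = 5835 (mod 6859)
Final: r_2 = 5835, and one checks f(r_2) ≡ 0 mod 19^3.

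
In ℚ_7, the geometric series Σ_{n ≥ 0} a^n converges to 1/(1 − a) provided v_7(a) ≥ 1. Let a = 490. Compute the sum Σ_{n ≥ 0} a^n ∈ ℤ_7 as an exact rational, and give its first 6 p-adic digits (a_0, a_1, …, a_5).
Σ a^n = 1/(1 − a) = -1/489;  first 6 digits = (1, 0, 3, 1, 2, 0)

v_7(a) = 2 ≥ 1, so the series converges in ℤ_7 to 1/(1 − a) = 1/(1 − 490) = -1/489. Expand this rational in ℤ_7: compute digits iteratively via d_i = x_i mod 7, x_{i+1} = (x_i − d_i)/7. The first 6 digits are (1, 0, 3, 1, 2, 0).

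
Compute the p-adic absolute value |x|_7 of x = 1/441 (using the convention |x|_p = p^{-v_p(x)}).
|1/441|_7 = 49

Step 1 — compute v_7(x) by factoring powers of 7 out of the numerator and denominator: v_7(1/441) = -2. Step 2 — apply |x|_p = p^{-v_p(x)} = 7^{2} = 49.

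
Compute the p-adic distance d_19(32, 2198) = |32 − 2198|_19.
d_19(32, 2198) = 1/361

Step 1 — x − y = 32 − 2198 = -2166. Step 2 — v_19(-2166) = 2 (factor: -2166 = −(19^2 · 6); the sign does not affect v_p). Step 3 — |x − y|_19 = 19^{-2} = 1/361.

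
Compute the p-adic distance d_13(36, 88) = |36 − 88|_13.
d_13(36, 88) = 1/13

Step 1 — x − y = 36 − 88 = -52. Step 2 — v_13(-52) = 1 (factor: -52 = −(13^1 · 4); the sign does not affect v_p). Step 3 — |x − y|_13 = 13^{-1} = 1/13.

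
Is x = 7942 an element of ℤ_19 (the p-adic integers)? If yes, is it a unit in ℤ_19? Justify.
x ∈ ℤ_19 but not a unit; v_19(x) = 2 > 0

ℤ_19 = {x ∈ ℚ_19 : v_19(x) ≥ 0} and ℤ_19^× = {x ∈ ℤ_19 : v_19(x) = 0}. Here v_19(7942) = v_19(num) − v_19(den) = 2; compare against these criteria.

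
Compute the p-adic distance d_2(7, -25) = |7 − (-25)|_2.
d_2(7, -25) = 1/32

Step 1 — x − y = 7 − (-25) = 32. Step 2 — v_2(32) = 5 (factor: 32 = (2^5 · 1); the sign does not affect v_p). Step 3 — |x − y|_2 = 2^{-5} = 1/32.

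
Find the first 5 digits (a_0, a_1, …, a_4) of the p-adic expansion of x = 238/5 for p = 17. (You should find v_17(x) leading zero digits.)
(a_0, …, a_4) = (0, 13, 13, 6, 3)

v_17(238/5) = 1, so a_0 = ... = a_0 = 0. Factor out: x = 17^1 · u with u = 14/5 a unit in ℤ_17. Expand u iteratively via a_{v+i} = u_i mod 17, u_{i+1} = (u_i − a_{v+i})/17:
  u_0 = 14/5;  a_1 = 13;  u_1 = (u_0 − 13)/17 = -3/5
  u_1 = -3/5;  a_2 = 13;  u_2 = (u_1 − 13)/17 = -4/5
  u_2 = -4/5;  a_3 = 6;  u_3 = (u_2 − 6)/17 = -2/5
  u_3 = -2/5;  a_4 = 3;  u_4 = (u_3 − 3)/17 = -1/5
Digits: (0, 13, 13, 6, 3).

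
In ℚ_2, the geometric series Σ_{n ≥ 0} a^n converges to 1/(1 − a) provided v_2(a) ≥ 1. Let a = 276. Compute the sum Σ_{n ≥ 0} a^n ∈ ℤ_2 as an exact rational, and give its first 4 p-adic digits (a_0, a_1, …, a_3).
Σ a^n = 1/(1 − a) = -1/275;  first 4 digits = (1, 0, 1, 0)

v_2(a) = 2 ≥ 1, so the series converges in ℤ_2 to 1/(1 − a) = 1/(1 − 276) = -1/275. Expand this rational in ℤ_2: compute digits iteratively via d_i = x_i mod 2, x_{i+1} = (x_i − d_i)/2. The first 4 digits are (1, 0, 1, 0).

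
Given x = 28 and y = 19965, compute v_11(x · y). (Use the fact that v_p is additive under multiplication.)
v_11(559020) = 3

v_p(x) = 0 (factor: 28 = 11^0 · 28); v_p(y) = 3 (factor: 19965 = 11^3 · 15). Additivity: v_p(xy) = v_p(x) + v_p(y) = 0 + 3 = 3. (Direct check: xy = 559020 = 11^3 · (420).)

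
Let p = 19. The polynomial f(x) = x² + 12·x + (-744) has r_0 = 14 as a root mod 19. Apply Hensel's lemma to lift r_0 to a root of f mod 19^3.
r_2 = 5980 (mod 6859)

Hensel: r_{i+1} = r_i − f(r_i)·(f′(r_i))^{-1} mod 19^{i+2}, f′(x) = 2x + 12. Iterate:
  r_0 = 14 (mod 19)
  r_1 = 204 (mod 361)
  r_2 = 5980 (mod 6859)
Final: r = 5980 satisfies f(r) ≡ 0 mod 19^3.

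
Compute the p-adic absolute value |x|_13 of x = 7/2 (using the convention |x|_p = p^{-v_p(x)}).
|7/2|_13 = 1

Step 1 — compute v_13(x) by factoring powers of 13 out of the numerator and denominator: v_13(7/2) = 0. Step 2 — apply |x|_p = p^{-v_p(x)} = 13^{0} = 1.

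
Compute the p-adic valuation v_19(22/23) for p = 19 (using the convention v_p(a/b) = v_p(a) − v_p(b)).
v_19(22/23) = 0

Factor powers of 19 from the numerator and denominator of the reduced fraction: 22 = 19^0 · 22 and 23 = 19^0 · 23. Apply v_p(a/b) = v_p(a) − v_p(b): v_19(22/23) = 0 − 0 = 0.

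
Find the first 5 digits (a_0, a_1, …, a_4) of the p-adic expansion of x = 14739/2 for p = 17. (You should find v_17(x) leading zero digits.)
(a_0, …, a_4) = (0, 0, 0, 10, 8)

v_17(14739/2) = 3, so a_0 = ... = a_2 = 0. Factor out: x = 17^3 · u with u = 3/2 a unit in ℤ_17. Expand u iteratively via a_{v+i} = u_i mod 17, u_{i+1} = (u_i − a_{v+i})/17:
  u_0 = 3/2;  a_3 = 10;  u_1 = (u_0 − 10)/17 = -1/2
  u_1 = -1/2;  a_4 = 8;  u_2 = (u_1 − 8)/17 = -1/2
Digits: (0, 0, 0, 10, 8).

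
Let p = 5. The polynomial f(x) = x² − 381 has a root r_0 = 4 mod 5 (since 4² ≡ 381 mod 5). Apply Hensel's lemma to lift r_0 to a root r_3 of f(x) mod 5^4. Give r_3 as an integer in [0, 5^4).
r_3 = 234 (mod 625)

Hensel's recurrence: r_{i+1} = r_i − f(r_i)·(f′(r_i))^{-1} mod 5^{i+2}, with f′(x) = 2x. Iterate:
  r_0 = 4 (mod 5)
  r_1 = 9 (mod 25)
  r_2 = 109 (mod 125)
  r_3 = 234 (mod 625)
Final: r_3 = 234, and one checks f(r_3) ≡ 0 mod 5^4.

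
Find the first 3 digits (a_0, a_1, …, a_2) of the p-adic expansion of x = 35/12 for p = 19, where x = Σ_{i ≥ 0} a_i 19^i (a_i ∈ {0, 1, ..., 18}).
(a_0, …, a_2) = (14, 1, 11)

v_19(35/12) = 0 (numerator and denominator both coprime to 19), so x ∈ ℤ_19^×. Compute digits iteratively via a_i = x_i mod 19, x_{i+1} = (x_i − a_i)/19, with x_0 = x:
  x_0 = 35/12;  a_0 = 14;  x_1 = (x_0 − 14)/19 = -7/12
  x_1 = -7/12;  a_1 = 1;  x_2 = (x_1 − 1)/19 = -1/12
  x_2 = -1/12;  a_2 = 11;  x_3 = (x_2 − 11)/19 = -7/12
Digits: (14, 1, 11).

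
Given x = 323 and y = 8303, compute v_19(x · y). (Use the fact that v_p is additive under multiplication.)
v_19(2681869) = 3

v_p(x) = 1 (factor: 323 = 19^1 · 17); v_p(y) = 2 (factor: 8303 = 19^2 · 23). Additivity: v_p(xy) = v_p(x) + v_p(y) = 1 + 2 = 3. (Direct check: xy = 2681869 = 19^3 · (391).)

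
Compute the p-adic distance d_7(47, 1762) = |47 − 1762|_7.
d_7(47, 1762) = 1/343

Step 1 — x − y = 47 − 1762 = -1715. Step 2 — v_7(-1715) = 3 (factor: -1715 = −(7^3 · 5); the sign does not affect v_p). Step 3 — |x − y|_7 = 7^{-3} = 1/343.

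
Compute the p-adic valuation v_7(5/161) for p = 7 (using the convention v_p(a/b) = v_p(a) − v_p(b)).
v_7(5/161) = -1

Factor powers of 7 from the numerator and denominator of the reduced fraction: 5 = 7^0 · 5 and 161 = 7^1 · 23. Apply v_p(a/b) = v_p(a) − v_p(b): v_7(5/161) = 0 − 1 = -1.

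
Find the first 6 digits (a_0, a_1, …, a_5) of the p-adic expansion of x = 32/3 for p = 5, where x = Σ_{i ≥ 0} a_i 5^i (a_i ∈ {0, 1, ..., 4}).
(a_0, …, a_5) = (4, 3, 3, 1, 3, 1)

v_5(32/3) = 0 (numerator and denominator both coprime to 5), so x ∈ ℤ_5^×. Compute digits iteratively via a_i = x_i mod 5, x_{i+1} = (x_i − a_i)/5, with x_0 = x:
  x_0 = 32/3;  a_0 = 4;  x_1 = (x_0 − 4)/5 = 4/3
  x_1 = 4/3;  a_1 = 3;  x_2 = (x_1 − 3)/5 = -1/3
  x_2 = -1/3;  a_2 = 3;  x_3 = (x_2 − 3)/5 = -2/3
  x_3 = -2/3;  a_3 = 1;  x_4 = (x_3 − 1)/5 = -1/3
  x_4 = -1/3;  a_4 = 3;  x_5 = (x_4 − 3)/5 = -2/3
  x_5 = -2/3;  a_5 = 1;  x_6 = (x_5 − 1)/5 = -1/3
Digits: (4, 3, 3, 1, 3, 1).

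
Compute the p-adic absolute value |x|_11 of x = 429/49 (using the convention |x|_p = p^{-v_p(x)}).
|429/49|_11 = 1/11

Step 1 — compute v_11(x) by factoring powers of 11 out of the numerator and denominator: v_11(429/49) = 1. Step 2 — apply |x|_p = p^{-v_p(x)} = 11^{-1} = 1/11.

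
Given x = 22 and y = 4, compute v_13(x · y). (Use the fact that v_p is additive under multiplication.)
v_13(88) = 0

v_p(x) = 0 (factor: 22 = 13^0 · 22); v_p(y) = 0 (factor: 4 = 13^0 · 4). Additivity: v_p(xy) = v_p(x) + v_p(y) = 0 + 0 = 0. (Direct check: xy = 88 = 13^0 · (88).)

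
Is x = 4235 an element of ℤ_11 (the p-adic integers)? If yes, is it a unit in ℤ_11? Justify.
x ∈ ℤ_11 but not a unit; v_11(x) = 2 > 0

ℤ_11 = {x ∈ ℚ_11 : v_11(x) ≥ 0} and ℤ_11^× = {x ∈ ℤ_11 : v_11(x) = 0}. Here v_11(4235) = v_11(num) − v_11(den) = 2; compare against these criteria.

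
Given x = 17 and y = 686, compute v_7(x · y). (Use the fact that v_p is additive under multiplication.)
v_7(11662) = 3

v_p(x) = 0 (factor: 17 = 7^0 · 17); v_p(y) = 3 (factor: 686 = 7^3 · 2). Additivity: v_p(xy) = v_p(x) + v_p(y) = 0 + 3 = 3. (Direct check: xy = 11662 = 7^3 · (34).)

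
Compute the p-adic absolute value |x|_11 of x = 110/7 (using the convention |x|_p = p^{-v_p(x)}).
|110/7|_11 = 1/11

Step 1 — compute v_11(x) by factoring powers of 11 out of the numerator and denominator: v_11(110/7) = 1. Step 2 — apply |x|_p = p^{-v_p(x)} = 11^{-1} = 1/11.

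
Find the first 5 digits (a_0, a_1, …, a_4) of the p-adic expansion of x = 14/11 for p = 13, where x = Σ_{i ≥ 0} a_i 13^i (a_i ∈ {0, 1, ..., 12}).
(a_0, …, a_4) = (6, 2, 1, 7, 3)

v_13(14/11) = 0 (numerator and denominator both coprime to 13), so x ∈ ℤ_13^×. Compute digits iteratively via a_i = x_i mod 13, x_{i+1} = (x_i − a_i)/13, with x_0 = x:
  x_0 = 14/11;  a_0 = 6;  x_1 = (x_0 − 6)/13 = -4/11
  x_1 = -4/11;  a_1 = 2;  x_2 = (x_1 − 2)/13 = -2/11
  x_2 = -2/11;  a_2 = 1;  x_3 = (x_2 − 1)/13 = -1/11
  x_3 = -1/11;  a_3 = 7;  x_4 = (x_3 − 7)/13 = -6/11
  x_4 = -6/11;  a_4 = 3;  x_5 = (x_4 − 3)/13 = -3/11
Digits: (6, 2, 1, 7, 3).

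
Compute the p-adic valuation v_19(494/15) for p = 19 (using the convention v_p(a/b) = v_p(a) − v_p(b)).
v_19(494/15) = 1

Factor powers of 19 from the numerator and denominator of the reduced fraction: 494 = 19^1 · 26 and 15 = 19^0 · 15. Apply v_p(a/b) = v_p(a) − v_p(b): v_19(494/15) = 1 − 0 = 1.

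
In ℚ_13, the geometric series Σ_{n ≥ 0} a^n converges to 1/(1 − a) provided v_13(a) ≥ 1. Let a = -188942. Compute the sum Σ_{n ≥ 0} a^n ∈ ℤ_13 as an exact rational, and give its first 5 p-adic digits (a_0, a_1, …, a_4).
Σ a^n = 1/(1 − a) = 1/188943;  first 5 digits = (1, 0, 0, 5, 6)

v_13(a) = 3 ≥ 1, so the series converges in ℤ_13 to 1/(1 − a) = 1/(1 − (-188942)) = 1/188943. Expand this rational in ℤ_13: compute digits iteratively via d_i = x_i mod 13, x_{i+1} = (x_i − d_i)/13. The first 5 digits are (1, 0, 0, 5, 6).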